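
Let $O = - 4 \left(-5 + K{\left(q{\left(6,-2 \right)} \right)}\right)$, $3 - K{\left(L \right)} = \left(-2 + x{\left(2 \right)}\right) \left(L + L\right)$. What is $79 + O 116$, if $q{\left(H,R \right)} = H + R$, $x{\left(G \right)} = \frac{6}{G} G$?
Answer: $15855$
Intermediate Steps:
$x{\left(G \right)} = 6$
$K{\left(L \right)} = 3 - 8 L$ ($K{\left(L \right)} = 3 - \left(-2 + 6\right) \left(L + L\right) = 3 - 4 \cdot 2 L = 3 - 8 L$)
$O = 136$ ($O = - 4 \left(-5 + \left(3 - 8 \left(6 - 2\right)\right)\right) = - 4 \left(-5 + \left(3 - 32\right)\right) = - 4 \left(-5 - 29\right) = \left(-4\right) \left(-34\right) = 136$)
$79 + O 116 = 79 + 136 \cdot 116 = 79 + 15776 = 15855$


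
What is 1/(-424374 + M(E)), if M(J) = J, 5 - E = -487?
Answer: -1/423882 ≈ -2.3591e-6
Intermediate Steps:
E = 492 (E = 5 - 1*(-487) = 5 + 487 = 492)
1/(-424374 + M(E)) = 1/(-424374 + 492) = 1/(-423882) = -1/423882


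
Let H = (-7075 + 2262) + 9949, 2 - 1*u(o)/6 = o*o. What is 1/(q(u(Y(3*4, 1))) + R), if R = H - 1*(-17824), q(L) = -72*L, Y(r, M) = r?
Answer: 1/84304 ≈ 1.1862e-5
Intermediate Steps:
u(o) = 12 - 6*o**2 (u(o) = 12 - 6*o*o = 12 - 6*o**2)
H = 5136 (H = -4813 + 9949 = 5136)
R = 22960 (R = 5136 - 1*(-17824) = 5136 + 17824 = 22960)
1/(q(u(Y(3*4, 1))) + R) = 1/(-72*(12 - 6*(3*4)**2) + 22960) = 1/(-72*(12 - 6*12**2) + 22960) = 1/(-72*(12 - 6*144) + 22960) = 1/(-72*(12 - 864) + 22960) = 1/(-72*(-852) + 22960) = 1/(61344 + 22960) = 1/84304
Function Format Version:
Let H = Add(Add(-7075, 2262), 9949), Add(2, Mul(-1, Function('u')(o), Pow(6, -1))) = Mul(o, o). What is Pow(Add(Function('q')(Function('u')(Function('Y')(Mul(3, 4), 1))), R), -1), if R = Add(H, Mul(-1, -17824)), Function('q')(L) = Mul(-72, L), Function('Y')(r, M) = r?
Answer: Rational(1, 84304) ≈ 1.1862e-5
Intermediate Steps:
Function('u')(o) = Add(12, Mul(-6, Pow(o, 2))) (Function('u')(o) = Add(12, Mul(-6, Mul(o, o))) = Add(12, Mul(-6, Pow(o, 2))))
H = 5136 (H = Add(-4813, 9949) = 5136)
R = 22960 (R = Add(5136, Mul(-1, -17824)) = Add(5136, 17824) = 22960)
Pow(Add(Function('q')(Function('u')(Function('Y')(Mul(3, 4), 1))), R), -1) = Pow(Add(Mul(-72, Add(12, Mul(-6, Pow(Mul(3, 4), 2)))), 22960), -1) = Pow(Add(Mul(-72, Add(12, Mul(-6, Pow(12, 2)))), 22960), -1) = Pow(Add(Mul(-72, Add(12, Mul(-6, 144))), 22960), -1) = Pow(Add(Mul(-72, Add(12, -864)), 22960), -1) = Pow(Add(Mul(-72, -852), 22960), -1) = Pow(Add(61344, 22960), -1) = Pow(84304, -1) = Rational(1, 84304)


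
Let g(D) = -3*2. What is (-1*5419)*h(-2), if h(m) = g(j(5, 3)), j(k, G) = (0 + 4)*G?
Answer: 32514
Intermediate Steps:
j(k, G) = 4*G
g(D) = -6
h(m) = -6
(-1*5419)*h(-2) = -1*5419*(-6) = -5419*(-6) = 32514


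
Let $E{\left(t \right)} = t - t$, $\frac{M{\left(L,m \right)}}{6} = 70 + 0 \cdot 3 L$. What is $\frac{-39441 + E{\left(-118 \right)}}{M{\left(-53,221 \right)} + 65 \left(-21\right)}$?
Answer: $\frac{13147}{315} \approx 41.737$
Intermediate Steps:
$M{\left(L,m \right)} = 420$ ($M{\left(L,m \right)} = 6 \left(70 + 0 \cdot 3 L\right) = 6 \left(70 + 0 L\right) = 6 \left(70 + 0\right) = 6 \cdot 70 = 420$)
$E{\left(t \right)} = 0$
$\frac{-39441 + E{\left(-118 \right)}}{M{\left(-53,221 \right)} + 65 \left(-21\right)} = \frac{-39441 + 0}{420 + 65 \left(-21\right)} = - \frac{39441}{420 - 1365} = - \frac{39441}{-945} = \left(-39441\right) \left(- \frac{1}{945}\right) = \frac{13147}{315}$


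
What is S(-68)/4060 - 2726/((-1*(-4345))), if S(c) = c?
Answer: -568151/882035 ≈ -0.64414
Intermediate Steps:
S(-68)/4060 - 2726/((-1*(-4345))) = -68/4060 - 2726/((-1*(-4345))) = -68*1/4060 - 2726/4345 = -17/1015 - 2726*1/4345 = -17/1015 - 2726/4345 = -568151/882035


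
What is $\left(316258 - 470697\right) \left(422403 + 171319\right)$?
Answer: $-91693831958$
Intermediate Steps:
$\left(316258 - 470697\right) \left(422403 + 171319\right) = \left(-154439\right) 593722 = -91693831958$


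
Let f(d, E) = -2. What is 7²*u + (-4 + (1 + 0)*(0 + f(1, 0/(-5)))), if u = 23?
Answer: 1121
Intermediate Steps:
7²*u + (-4 + (1 + 0)*(0 + f(1, 0/(-5)))) = 7²*23 + (-4 + (1 + 0)*(0 - 2)) = 49*23 + (-4 + 1*(-2)) = 1127 + (-4 - 2) = 1127 - 6 = 1121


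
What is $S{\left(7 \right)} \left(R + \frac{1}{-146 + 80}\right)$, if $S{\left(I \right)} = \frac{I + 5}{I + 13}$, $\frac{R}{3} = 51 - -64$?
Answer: $\frac{22769}{110} \approx 206.99$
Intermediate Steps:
$R = 345$ ($R = 3 \left(51 - -64\right) = 3 \left(51 + 64\right) = 3 \cdot 115 = 345$)
$S{\left(I \right)} = \frac{5 + I}{13 + I}$
$S{\left(7 \right)} \left(R + \frac{1}{-146 + 80}\right) = \frac{5 + 7}{13 + 7} \left(345 + \frac{1}{-146 + 80}\right) = \frac{1}{20} \cdot 12 \left(345 + \frac{1}{-66}\right) = \frac{1}{20} \cdot 12 \left(345 - \frac{1}{66}\right) = \frac{3}{5} \cdot \frac{22769}{66} = \frac{22769}{110}$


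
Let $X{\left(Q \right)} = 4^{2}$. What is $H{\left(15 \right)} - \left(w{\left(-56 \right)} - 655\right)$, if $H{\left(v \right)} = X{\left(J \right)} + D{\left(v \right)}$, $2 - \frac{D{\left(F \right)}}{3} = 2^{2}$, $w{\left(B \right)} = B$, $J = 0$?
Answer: $721$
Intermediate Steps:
$X{\left(Q \right)} = 16$
$D{\left(F \right)} = -6$ ($D{\left(F \right)} = 6 - 3 \cdot 2^{2} = 6 - 12 = -6$)
$H{\left(v \right)} = 10$ ($H{\left(v \right)} = 16 - 6 = 10$)
$H{\left(15 \right)} - \left(w{\left(-56 \right)} - 655\right) = 10 - \left(-56 - 655\right) = 10 - -711 = 10 + 711 = 721$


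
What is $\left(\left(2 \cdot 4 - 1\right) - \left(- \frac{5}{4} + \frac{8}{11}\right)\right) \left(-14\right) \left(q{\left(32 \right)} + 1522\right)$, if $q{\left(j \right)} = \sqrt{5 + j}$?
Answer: $- \frac{1763237}{11} - \frac{2317 \sqrt{37}}{22} \approx -1.6094 \cdot 10^{5}$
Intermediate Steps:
$\left(\left(2 \cdot 4 - 1\right) - \left(- \frac{5}{4} + \frac{8}{11}\right)\right) \left(-14\right) \left(q{\left(32 \right)} + 1522\right) = \left(\left(2 \cdot 4 - 1\right) - \left(- \frac{5}{4} + \frac{8}{11}\right)\right) \left(-14\right) \left(\sqrt{5 + 32} + 1522\right) = \left(\left(8 - 1\right) - - \frac{23}{44}\right) \left(-14\right) \left(\sqrt{37} + 1522\right) = \left(7 + \left(\frac{5}{4} - \frac{8}{11}\right)\right) \left(-14\right) \left(1522 + \sqrt{37}\right) = \left(7 + \frac{23}{44}\right) \left(-14\right) \left(1522 + \sqrt{37}\right) = \frac{331}{44} \left(-14\right) \left(1522 + \sqrt{37}\right) = - \frac{2317 \left(1522 + \sqrt{37}\right)}{22} = - \frac{1763237}{11} - \frac{2317 \sqrt{37}}{22}$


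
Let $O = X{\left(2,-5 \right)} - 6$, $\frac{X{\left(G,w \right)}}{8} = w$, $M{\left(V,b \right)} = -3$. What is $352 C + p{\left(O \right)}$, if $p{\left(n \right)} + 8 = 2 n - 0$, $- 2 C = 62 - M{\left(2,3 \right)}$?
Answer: $-11540$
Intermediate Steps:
$X{\left(G,w \right)} = 8 w$
$C = - \frac{65}{2}$ ($C = - \frac{62 - -3}{2} = - \frac{62 + 3}{2} = \left(- \frac{1}{2}\right) 65 = - \frac{65}{2} \approx -32.5$)
$O = -46$ ($O = 8 \left(-5\right) - 6 = -40 - 6 = -46$)
$p{\left(n \right)} = -8 + 2 n$ ($p{\left(n \right)} = -8 + \left(2 n - 0\right) = -8 + \left(2 n + 0\right) = -8 + 2 n$)
$352 C + p{\left(O \right)} = 352 \left(- \frac{65}{2}\right) + \left(-8 + 2 \left(-46\right)\right) = -11440 - 100 = -11540$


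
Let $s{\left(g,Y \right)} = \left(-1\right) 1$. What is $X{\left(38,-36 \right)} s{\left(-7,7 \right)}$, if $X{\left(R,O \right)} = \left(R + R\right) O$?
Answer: $2736$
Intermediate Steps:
$s{\left(g,Y \right)} = -1$
$X{\left(R,O \right)} = 2 O R$ ($X{\left(R,O \right)} = 2 R O = 2 O R$)
$X{\left(38,-36 \right)} s{\left(-7,7 \right)} = 2 \left(-36\right) 38 \left(-1\right) = \left(-2736\right) \left(-1\right) = 2736$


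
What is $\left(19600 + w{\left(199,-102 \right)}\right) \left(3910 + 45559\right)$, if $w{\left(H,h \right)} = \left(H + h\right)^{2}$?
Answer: $1435046221$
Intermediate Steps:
$\left(19600 + w{\left(199,-102 \right)}\right) \left(3910 + 45559\right) = \left(19600 + \left(199 - 102\right)^{2}\right) \left(3910 + 45559\right) = \left(19600 + 97^{2}\right) 49469 = \left(19600 + 9409\right) 49469 = 29009 \cdot 49469 = 1435046221$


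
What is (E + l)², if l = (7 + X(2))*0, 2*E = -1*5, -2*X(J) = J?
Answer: 25/4 ≈ 6.2500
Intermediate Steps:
X(J) = -J/2
E = -5/2 (E = (-1*5)/2 = (½)*(-5) = -5/2 ≈ -2.5000)
l = 0 (l = (7 - ½*2)*0 = (7 - 1)*0 = 6*0 = 0)
(E + l)² = (-5/2 + 0)² = (-5/2)² = 25/4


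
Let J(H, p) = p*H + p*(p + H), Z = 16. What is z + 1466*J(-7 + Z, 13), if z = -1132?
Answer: 589666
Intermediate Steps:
J(H, p) = H*p + p*(H + p)
z + 1466*J(-7 + Z, 13) = -1132 + 1466*(13*(13 + 2*(-7 + 16))) = -1132 + 1466*(13*(13 + 2*9)) = -1132 + 1466*(13*(13 + 18)) = -1132 + 1466*(13*31) = -1132 + 1466*403 = -1132 + 590798 = 589666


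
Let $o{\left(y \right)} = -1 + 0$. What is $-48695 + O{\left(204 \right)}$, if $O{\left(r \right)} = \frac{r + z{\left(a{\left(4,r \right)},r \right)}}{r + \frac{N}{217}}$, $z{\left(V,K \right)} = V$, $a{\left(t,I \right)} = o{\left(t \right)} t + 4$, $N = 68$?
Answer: $- \frac{31748489}{652} \approx -48694.0$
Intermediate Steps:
$o{\left(y \right)} = -1$
$a{\left(t,I \right)} = 4 - t$ ($a{\left(t,I \right)} = - t + 4 = 4 - t$)
$O{\left(r \right)} = \frac{r}{\frac{68}{217} + r}$ ($O{\left(r \right)} = \frac{r + \left(4 - 4\right)}{r + \frac{68}{217}} = \frac{r + \left(4 - 4\right)}{r + 68 \cdot \frac{1}{217}} = \frac{r + 0}{r + \frac{68}{217}} = \frac{r}{\frac{68}{217} + r}$)
$-48695 + O{\left(204 \right)} = -48695 + 217 \cdot 204 \frac{1}{68 + 217 \cdot 204} = -48695 + 217 \cdot 204 \frac{1}{68 + 44268} = -48695 + 217 \cdot 204 \cdot \frac{1}{44336} = -48695 + \frac{651}{652} = - \frac{31748489}{652}$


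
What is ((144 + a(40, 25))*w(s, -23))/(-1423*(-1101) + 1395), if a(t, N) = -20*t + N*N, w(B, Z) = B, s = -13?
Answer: 403/1568118 ≈ 0.00025700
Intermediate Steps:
a(t, N) = N² - 20*t (a(t, N) = -20*t + N² = N² - 20*t)
((144 + a(40, 25))*w(s, -23))/(-1423*(-1101) + 1395) = ((144 + (25² - 20*40))*(-13))/(-1423*(-1101) + 1395) = ((144 + (625 - 800))*(-13))/(1566723 + 1395) = ((144 - 175)*(-13))/1568118 = -31*(-13)*(1/1568118) = 403*(1/1568118) = 403/1568118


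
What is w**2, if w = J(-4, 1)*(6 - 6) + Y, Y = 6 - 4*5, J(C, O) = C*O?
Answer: 196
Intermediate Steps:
Y = -14 (Y = 6 - 20 = -14)
w = -14 (w = (-4*1)*(6 - 6) - 14 = -4*0 - 14 = 0 - 14 = -14)
w**2 = (-14)**2 = 196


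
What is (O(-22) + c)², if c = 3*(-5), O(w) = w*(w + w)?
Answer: 908209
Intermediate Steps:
O(w) = 2*w² (O(w) = w*(2*w) = 2*w²)
c = -15
(O(-22) + c)² = (2*(-22)² - 15)² = (2*484 - 15)² = (968 - 15)² = 953² = 908209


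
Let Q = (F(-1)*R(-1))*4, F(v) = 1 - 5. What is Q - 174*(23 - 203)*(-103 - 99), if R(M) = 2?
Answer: -6326672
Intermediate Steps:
F(v) = -4
Q = -32 (Q = -4*2*4 = -8*4 = -32)
Q - 174*(23 - 203)*(-103 - 99) = -32 - 174*(23 - 203)*(-103 - 99) = -32 - (-31320)*(-202) = -32 - 174*36360 = -32 - 6326640 = -6326672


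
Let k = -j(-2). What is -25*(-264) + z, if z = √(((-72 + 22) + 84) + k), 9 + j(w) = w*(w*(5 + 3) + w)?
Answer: 6600 + √7 ≈ 6602.6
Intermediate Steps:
j(w) = -9 + 9*w² (j(w) = -9 + w*(w*(5 + 3) + w) = -9 + w*(w*8 + w) = -9 + w*(8*w + w) = -9 + w*(9*w) = -9 + 9*w²)
k = -27 (k = -(-9 + 9*(-2)²) = -(-9 + 9*4) = -(-9 + 36) = -1*27 = -27)
z = √7 (z = √(((-72 + 22) + 84) - 27) = √((-50 + 84) - 27) = √(34 - 27) = √7 ≈ 2.6458)
-25*(-264) + z = -25*(-264) + √7 = 6600 + √7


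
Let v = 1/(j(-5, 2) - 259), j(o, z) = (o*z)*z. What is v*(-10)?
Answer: 10/279 ≈ 0.035842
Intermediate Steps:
j(o, z) = o*z**2
v = -1/279 (v = 1/(-5*2**2 - 259) = 1/(-5*4 - 259) = 1/(-20 - 259) = 1/(-279) = -1/279 ≈ -0.0035842)
v*(-10) = -1/279*(-10) = 10/279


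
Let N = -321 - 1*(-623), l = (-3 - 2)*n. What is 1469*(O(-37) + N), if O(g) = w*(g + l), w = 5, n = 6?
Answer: -48477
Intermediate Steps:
l = -30 (l = (-3 - 2)*6 = -5*6 = -30)
N = 302 (N = -321 + 623 = 302)
O(g) = -150 + 5*g (O(g) = 5*(g - 30) = 5*(-30 + g) = -150 + 5*g)
1469*(O(-37) + N) = 1469*((-150 + 5*(-37)) + 302) = 1469*((-150 - 185) + 302) = 1469*(-335 + 302) = 1469*(-33) = -48477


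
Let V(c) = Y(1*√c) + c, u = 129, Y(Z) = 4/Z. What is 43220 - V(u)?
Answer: 43091 - 4*√129/129 ≈ 43091.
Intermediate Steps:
V(c) = c + 4/√c (V(c) = 4/((1*√c)) + c = 4/(√c) + c = 4/√c + c = c + 4/√c)
43220 - V(u) = 43220 - (129 + 4/√129) = 43220 - (129 + 4*(√129/129)) = 43220 - (129 + 4*√129/129) = 43220 + (-129 - 4*√129/129) = 43091 - 4*√129/129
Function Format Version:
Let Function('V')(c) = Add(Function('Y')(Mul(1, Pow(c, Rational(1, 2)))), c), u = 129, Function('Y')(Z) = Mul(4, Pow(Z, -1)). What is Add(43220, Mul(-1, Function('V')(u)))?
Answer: Add(43091, Mul(Rational(-4, 129), Pow(129, Rational(1, 2)))) ≈ 43091.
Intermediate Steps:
Function('V')(c) = Add(c, Mul(4, Pow(c, Rational(-1, 2)))) (Function('V')(c) = Add(Mul(4, Pow(Mul(1, Pow(c, Rational(1, 2))), -1)), c) = Add(Mul(4, Pow(Pow(c, Rational(1, 2)), -1)), c) = Add(Mul(4, Pow(c, Rational(-1, 2))), c) = Add(c, Mul(4, Pow(c, Rational(-1, 2)))))
Add(43220, Mul(-1, Function('V')(u))) = Add(43220, Mul(-1, Add(129, Mul(4, Pow(129, Rational(-1, 2)))))) = Add(43220, Mul(-1, Add(129, Mul(4, Mul(Rational(1, 129), Pow(129, Rational(1, 2))))))) = Add(43220, Mul(-1, Add(129, Mul(Rational(4, 129), Pow(129, Rational(1, 2)))))) = Add(43220, Add(-129, Mul(Rational(-4, 129), Pow(129, Rational(1, 2))))) = Add(43091, Mul(Rational(-4, 129), Pow(129, Rational(1, 2))))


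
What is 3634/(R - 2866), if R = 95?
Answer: -3634/2771 ≈ -1.3114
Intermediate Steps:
3634/(R - 2866) = 3634/(95 - 2866) = 3634/(-2771) = 3634*(-1/2771) = -3634/2771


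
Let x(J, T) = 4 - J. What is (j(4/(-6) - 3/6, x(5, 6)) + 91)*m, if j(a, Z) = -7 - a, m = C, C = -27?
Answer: -4599/2 ≈ -2299.5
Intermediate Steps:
m = -27
(j(4/(-6) - 3/6, x(5, 6)) + 91)*m = ((-7 - (4/(-6) - 3/6)) + 91)*(-27) = ((-7 - (4*(-⅙) - 3*⅙)) + 91)*(-27) = ((-7 - (-⅔ - ½)) + 91)*(-27) = ((-7 - 1*(-7/6)) + 91)*(-27) = ((-7 + 7/6) + 91)*(-27) = (-35/6 + 91)*(-27) = (511/6)*(-27) = -4599/2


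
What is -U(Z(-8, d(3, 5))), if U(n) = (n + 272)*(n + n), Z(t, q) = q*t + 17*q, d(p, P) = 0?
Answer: 0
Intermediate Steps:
Z(t, q) = 17*q + q*t
U(n) = 2*n*(272 + n) (U(n) = (272 + n)*(2*n) = 2*n*(272 + n))
-U(Z(-8, d(3, 5))) = -2*0*(17 - 8)*(272 + 0*(17 - 8)) = -2*0*9*(272 + 0*9) = -2*0*(272 + 0) = -2*0*272 = -1*0 = 0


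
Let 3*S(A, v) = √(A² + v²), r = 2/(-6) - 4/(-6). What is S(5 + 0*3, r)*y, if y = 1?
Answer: √226/9 ≈ 1.6704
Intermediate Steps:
r = ⅓ (r = 2*(-⅙) - 4*(-⅙) = -⅓ + ⅔ = ⅓ ≈ 0.33333)
S(A, v) = √(A² + v²)/3
S(5 + 0*3, r)*y = (√((5 + 0*3)² + (⅓)²)/3)*1 = (√((5 + 0)² + ⅑)/3)*1 = (√(5² + ⅑)/3)*1 = (√(25 + ⅑)/3)*1 = (√(226/9)/3)*1 = ((√226/3)/3)*1 = (√226/9)*1 = √226/9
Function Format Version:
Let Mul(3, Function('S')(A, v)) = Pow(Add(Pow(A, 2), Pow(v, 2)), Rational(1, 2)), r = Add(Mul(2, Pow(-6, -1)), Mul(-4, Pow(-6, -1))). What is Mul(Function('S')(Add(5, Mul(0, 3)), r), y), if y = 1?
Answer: Mul(Rational(1, 9), Pow(226, Rational(1, 2))) ≈ 1.6704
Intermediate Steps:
r = Rational(1, 3) (r = Add(Mul(2, Rational(-1, 6)), Mul(-4, Rational(-1, 6))) = Add(Rational(-1, 3), Rational(2, 3)) = Rational(1, 3) ≈ 0.33333)
Function('S')(A, v) = Mul(Rational(1, 3), Pow(Add(Pow(A, 2), Pow(v, 2)), Rational(1, 2)))
Mul(Function('S')(Add(5, Mul(0, 3)), r), y) = Mul(Mul(Rational(1, 3), Pow(Add(Pow(Add(5, Mul(0, 3)), 2), Pow(Rational(1, 3), 2)), Rational(1, 2))), 1) = Mul(Mul(Rational(1, 3), Pow(Add(Pow(Add(5, 0), 2), Rational(1, 9)), Rational(1, 2))), 1) = Mul(Mul(Rational(1, 3), Pow(Add(Pow(5, 2), Rational(1, 9)), Rational(1, 2))), 1) = Mul(Mul(Rational(1, 3), Pow(Add(25, Rational(1, 9)), Rational(1, 2))), 1) = Mul(Mul(Rational(1, 3), Pow(Rational(226, 9), Rational(1, 2))), 1) = Mul(Mul(Rational(1, 3), Mul(Rational(1, 3), Pow(226, Rational(1, 2)))), 1) = Mul(Mul(Rational(1, 9), Pow(226, Rational(1, 2))), 1) = Mul(Rational(1, 9), Pow(226, Rational(1, 2)))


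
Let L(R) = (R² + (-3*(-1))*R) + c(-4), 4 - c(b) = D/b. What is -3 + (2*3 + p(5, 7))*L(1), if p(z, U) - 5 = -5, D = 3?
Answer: 99/2 ≈ 49.500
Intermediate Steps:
p(z, U) = 0 (p(z, U) = 5 - 5 = 0)
c(b) = 4 - 3/b
L(R) = 19/4 + R² + 3*R (L(R) = (R² + (-3*(-1))*R) + (4 - 3/(-4)) = (R² + 3*R) + (4 - 3*(-¼)) = (R² + 3*R) + (4 + ¾) = (R² + 3*R) + 19/4 = 19/4 + R² + 3*R)
-3 + (2*3 + p(5, 7))*L(1) = -3 + (2*3 + 0)*(19/4 + 1² + 3*1) = -3 + (6 + 0)*(19/4 + 1 + 3) = -3 + 6*(35/4) = -3 + 105/2 = 99/2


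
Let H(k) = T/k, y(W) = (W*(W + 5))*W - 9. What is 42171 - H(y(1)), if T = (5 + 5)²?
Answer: 126613/3 ≈ 42204.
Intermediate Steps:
y(W) = -9 + W²*(5 + W) (y(W) = (W*(5 + W))*W - 9 = W²*(5 + W) - 9 = -9 + W²*(5 + W))
T = 100 (T = 10² = 100)
H(k) = 100/k
42171 - H(y(1)) = 42171 - 100/(-9 + 1³ + 5*1²) = 42171 - 100/(-9 + 1 + 5*1) = 42171 - 100/(-9 + 1 + 5) = 42171 - 100/(-3) = 42171 - 100*(-1)/3 = 42171 - 1*(-100/3) = 42171 + 100/3 = 126613/3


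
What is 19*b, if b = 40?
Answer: 760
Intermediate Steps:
19*b = 19*40 = 760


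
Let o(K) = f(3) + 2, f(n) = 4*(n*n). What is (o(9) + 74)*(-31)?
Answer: -3472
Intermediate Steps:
f(n) = 4*n²
o(K) = 38 (o(K) = 4*3² + 2 = 4*9 + 2 = 36 + 2 = 38)
(o(9) + 74)*(-31) = (38 + 74)*(-31) = 112*(-31) = -3472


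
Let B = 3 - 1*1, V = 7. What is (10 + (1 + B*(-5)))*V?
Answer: 7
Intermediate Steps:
B = 2 (B = 3 - 1 = 2)
(10 + (1 + B*(-5)))*V = (10 + (1 + 2*(-5)))*7 = (10 + (1 - 10))*7 = (10 - 9)*7 = 1*7 = 7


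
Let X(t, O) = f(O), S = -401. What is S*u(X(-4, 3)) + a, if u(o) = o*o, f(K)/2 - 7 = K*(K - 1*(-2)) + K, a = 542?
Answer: -1001958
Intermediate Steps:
f(K) = 14 + 2*K + 2*K*(2 + K) (f(K) = 14 + 2*(K*(K - 1*(-2)) + K) = 14 + 2*(K*(K + 2) + K) = 14 + 2*(K*(2 + K) + K) = 14 + 2*(K + K*(2 + K)) = 14 + (2*K + 2*K*(2 + K)) = 14 + 2*K + 2*K*(2 + K))
X(t, O) = 14 + 2*O² + 6*O
u(o) = o²
S*u(X(-4, 3)) + a = -401*(14 + 2*3² + 6*3)² + 542 = -401*(14 + 2*9 + 18)² + 542 = -401*(14 + 18 + 18)² + 542 = -401*50² + 542 = -401*2500 + 542 = -1002500 + 542 = -1001958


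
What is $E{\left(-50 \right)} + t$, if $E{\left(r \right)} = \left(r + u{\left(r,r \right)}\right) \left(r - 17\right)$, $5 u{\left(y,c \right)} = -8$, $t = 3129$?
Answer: $\frac{32931}{5} \approx 6586.2$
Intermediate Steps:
$u{\left(y,c \right)} = - \frac{8}{5}$ ($u{\left(y,c \right)} = \frac{1}{5} \left(-8\right) = - \frac{8}{5}$)
$E{\left(r \right)} = \left(-17 + r\right) \left(- \frac{8}{5} + r\right)$ ($E{\left(r \right)} = \left(r - \frac{8}{5}\right) \left(r - 17\right) = \left(- \frac{8}{5} + r\right) \left(-17 + r\right) = \left(-17 + r\right) \left(- \frac{8}{5} + r\right)$)
$E{\left(-50 \right)} + t = \left(\frac{136}{5} + \left(-50\right)^{2} - -930\right) + 3129 = \left(\frac{136}{5} + 2500 + 930\right) + 3129 = \frac{17286}{5} + 3129 = \frac{32931}{5}$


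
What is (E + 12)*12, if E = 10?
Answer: 264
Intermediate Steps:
(E + 12)*12 = (10 + 12)*12 = 22*12 = 264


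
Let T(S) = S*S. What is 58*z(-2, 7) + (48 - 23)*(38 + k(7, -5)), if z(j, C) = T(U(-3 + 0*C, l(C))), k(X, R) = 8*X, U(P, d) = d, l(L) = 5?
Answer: 3800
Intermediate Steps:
T(S) = S²
z(j, C) = 25 (z(j, C) = 5² = 25)
58*z(-2, 7) + (48 - 23)*(38 + k(7, -5)) = 58*25 + (48 - 23)*(38 + 8*7) = 1450 + 25*(38 + 56) = 1450 + 25*94 = 1450 + 2350 = 3800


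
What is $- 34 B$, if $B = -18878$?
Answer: $641852$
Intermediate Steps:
$- 34 B = \left(-34\right) \left(-18878\right) = 641852$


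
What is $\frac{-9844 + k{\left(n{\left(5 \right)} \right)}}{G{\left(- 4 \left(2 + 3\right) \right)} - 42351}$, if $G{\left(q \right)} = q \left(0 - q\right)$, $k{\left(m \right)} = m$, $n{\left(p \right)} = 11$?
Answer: $\frac{9833}{42751} \approx 0.23001$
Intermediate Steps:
$G{\left(q \right)} = - q^{2}$ ($G{\left(q \right)} = q \left(- q\right) = - q^{2}$)
$\frac{-9844 + k{\left(n{\left(5 \right)} \right)}}{G{\left(- 4 \left(2 + 3\right) \right)} - 42351} = \frac{-9844 + 11}{- \left(- 4 \left(2 + 3\right)\right)^{2} - 42351} = - \frac{9833}{- \left(\left(-4\right) 5\right)^{2} - 42351} = - \frac{9833}{- \left(-20\right)^{2} - 42351} = - \frac{9833}{\left(-1\right) 400 - 42351} = - \frac{9833}{-400 - 42351} = - \frac{9833}{-42751} = \left(-9833\right) \left(- \frac{1}{42751}\right) = \frac{9833}{42751}$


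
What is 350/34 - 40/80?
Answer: 333/34 ≈ 9.7941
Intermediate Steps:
350/34 - 40/80 = 350*(1/34) - 40*1/80 = 175/17 - 1/2 = 333/34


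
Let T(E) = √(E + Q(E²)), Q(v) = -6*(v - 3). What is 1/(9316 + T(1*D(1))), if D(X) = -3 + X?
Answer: 2329/21696966 - I*√2/43393932 ≈ 0.00010734 - 3.259e-8*I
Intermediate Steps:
Q(v) = 18 - 6*v (Q(v) = -6*(-3 + v) = 18 - 6*v)
T(E) = √(18 + E - 6*E²) (T(E) = √(E + (18 - 6*E²)) = √(18 + E - 6*E²))
1/(9316 + T(1*D(1))) = 1/(9316 + √(18 + 1*(-3 + 1) - 6*(-3 + 1)²)) = 1/(9316 + √(18 + 1*(-2) - 6*(1*(-2))²)) = 1/(9316 + √(18 - 2 - 6*(-2)²)) = 1/(9316 + √(18 - 2 - 6*4)) = 1/(9316 + √(18 - 2 - 24)) = 1/(9316 + √(-8)) = 1/(9316 + 2*I*√2)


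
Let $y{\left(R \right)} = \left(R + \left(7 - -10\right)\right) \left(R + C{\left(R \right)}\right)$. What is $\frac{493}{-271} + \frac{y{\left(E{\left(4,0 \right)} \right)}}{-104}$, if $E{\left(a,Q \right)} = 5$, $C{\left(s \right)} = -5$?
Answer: $- \frac{493}{271} \approx -1.8192$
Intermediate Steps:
$y{\left(R \right)} = \left(-5 + R\right) \left(17 + R\right)$ ($y{\left(R \right)} = \left(R + \left(7 - -10\right)\right) \left(R - 5\right) = \left(R + \left(7 + 10\right)\right) \left(-5 + R\right) = \left(R + 17\right) \left(-5 + R\right) = \left(17 + R\right) \left(-5 + R\right) = \left(-5 + R\right) \left(17 + R\right)$)
$\frac{493}{-271} + \frac{y{\left(E{\left(4,0 \right)} \right)}}{-104} = \frac{493}{-271} + \frac{-85 + 5^{2} + 12 \cdot 5}{-104} = 493 \left(- \frac{1}{271}\right) + \left(-85 + 25 + 60\right) \left(- \frac{1}{104}\right) = - \frac{493}{271} + 0 \left(- \frac{1}{104}\right) = - \frac{493}{271} + 0 = - \frac{493}{271}$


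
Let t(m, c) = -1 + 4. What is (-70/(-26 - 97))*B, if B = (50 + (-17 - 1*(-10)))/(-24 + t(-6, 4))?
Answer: -430/369 ≈ -1.1653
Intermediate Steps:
t(m, c) = 3
B = -43/21 (B = (50 + (-17 - 1*(-10)))/(-24 + 3) = (50 + (-17 + 10))/(-21) = (50 - 7)*(-1/21) = 43*(-1/21) = -43/21 ≈ -2.0476)
(-70/(-26 - 97))*B = -70/(-26 - 97)*(-43/21) = -70/(-123)*(-43/21) = -70*(-1/123)*(-43/21) = (70/123)*(-43/21) = -430/369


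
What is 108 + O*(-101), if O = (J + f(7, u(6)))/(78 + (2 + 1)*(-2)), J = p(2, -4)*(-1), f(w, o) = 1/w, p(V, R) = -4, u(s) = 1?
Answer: 51503/504 ≈ 102.19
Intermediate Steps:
J = 4 (J = -4*(-1) = 4)
O = 29/504 (O = (4 + 1/7)/(78 + (2 + 1)*(-2)) = (4 + 1/7)/(78 + 3*(-2)) = 29/(7*(78 - 6)) = (29/7)/72 = (29/7)*(1/72) = 29/504 ≈ 0.057540)
108 + O*(-101) = 108 + (29/504)*(-101) = 108 - 2929/504 = 51503/504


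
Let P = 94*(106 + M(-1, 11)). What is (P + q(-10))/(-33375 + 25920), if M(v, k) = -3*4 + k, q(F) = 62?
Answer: -9932/7455 ≈ -1.3323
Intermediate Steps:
M(v, k) = -12 + k
P = 9870 (P = 94*(106 + (-12 + 11)) = 94*(106 - 1) = 94*105 = 9870)
(P + q(-10))/(-33375 + 25920) = (9870 + 62)/(-33375 + 25920) = 9932/(-7455) = 9932*(-1/7455) = -9932/7455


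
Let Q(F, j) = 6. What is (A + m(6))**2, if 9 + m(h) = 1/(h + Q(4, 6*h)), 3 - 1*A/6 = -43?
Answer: 10272025/144 ≈ 71334.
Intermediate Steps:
A = 276 (A = 18 - 6*(-43) = 18 + 258 = 276)
m(h) = -9 + 1/(6 + h) (m(h) = -9 + 1/(h + 6) = -9 + 1/(6 + h))
(A + m(6))**2 = (276 + (-53 - 9*6)/(6 + 6))**2 = (276 + (-53 - 54)/12)**2 = (276 + (1/12)*(-107))**2 = (276 - 107/12)**2 = (3205/12)**2 = 10272025/144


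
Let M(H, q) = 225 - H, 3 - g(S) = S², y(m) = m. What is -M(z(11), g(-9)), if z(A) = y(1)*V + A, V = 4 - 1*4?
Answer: -214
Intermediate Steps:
V = 0 (V = 4 - 4 = 0)
g(S) = 3 - S²
z(A) = A (z(A) = 1*0 + A = 0 + A = A)
-M(z(11), g(-9)) = -(225 - 1*11) = -(225 - 11) = -1*214 = -214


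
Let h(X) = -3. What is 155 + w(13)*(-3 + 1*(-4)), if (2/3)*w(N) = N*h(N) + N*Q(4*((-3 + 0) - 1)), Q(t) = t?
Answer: 5497/2 ≈ 2748.5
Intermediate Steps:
w(N) = -57*N/2 (w(N) = 3*(N*(-3) + N*(4*((-3 + 0) - 1)))/2 = 3*(-3*N + N*(4*(-3 - 1)))/2 = 3*(-3*N + N*(4*(-4)))/2 = 3*(-3*N + N*(-16))/2 = 3*(-3*N - 16*N)/2 = 3*(-19*N)/2 = -57*N/2)
155 + w(13)*(-3 + 1*(-4)) = 155 + (-57/2*13)*(-3 + 1*(-4)) = 155 - 741*(-3 - 4)/2 = 155 - 741/2*(-7) = 155 + 5187/2 = 5497/2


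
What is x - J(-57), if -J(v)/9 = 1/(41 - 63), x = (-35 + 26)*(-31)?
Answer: 6129/22 ≈ 278.59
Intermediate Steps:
x = 279 (x = -9*(-31) = 279)
J(v) = 9/22 (J(v) = -9/(41 - 63) = -9/(-22) = -9*(-1/22) = 9/22)
x - J(-57) = 279 - 1*9/22 = 279 - 9/22 = 6129/22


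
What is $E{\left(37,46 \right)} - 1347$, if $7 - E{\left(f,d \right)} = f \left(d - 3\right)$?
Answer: $-2931$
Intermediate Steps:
$E{\left(f,d \right)} = 7 - f \left(-3 + d\right)$ ($E{\left(f,d \right)} = 7 - f \left(d - 3\right) = 7 - f \left(-3 + d\right)$)
$E{\left(37,46 \right)} - 1347 = \left(7 + 3 \cdot 37 - 46 \cdot 37\right) - 1347 = \left(7 + 111 - 1702\right) - 1347 = -1584 - 1347 = -2931$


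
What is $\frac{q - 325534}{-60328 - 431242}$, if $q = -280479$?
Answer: $\frac{606013}{491570} \approx 1.2328$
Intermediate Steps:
$\frac{q - 325534}{-60328 - 431242} = \frac{-280479 - 325534}{-60328 - 431242} = - \frac{606013}{-491570} = \left(-606013\right) \left(- \frac{1}{491570}\right) = \frac{606013}{491570}$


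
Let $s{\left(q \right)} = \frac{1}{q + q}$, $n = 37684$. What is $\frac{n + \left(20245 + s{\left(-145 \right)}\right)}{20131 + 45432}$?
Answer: $\frac{16799409}{19013270} \approx 0.88356$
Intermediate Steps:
$s{\left(q \right)} = \frac{1}{2 q}$
$\frac{n + \left(20245 + s{\left(-145 \right)}\right)}{20131 + 45432} = \frac{37684 + \left(20245 + \frac{1}{2 \left(-145\right)}\right)}{20131 + 45432} = \frac{37684 + \left(20245 + \frac{1}{2} \left(- \frac{1}{145}\right)\right)}{65563} = \left(37684 + \left(20245 - \frac{1}{290}\right)\right) \frac{1}{65563} = \left(37684 + \frac{5871049}{290}\right) \frac{1}{65563} = \frac{16799409}{290} \cdot \frac{1}{65563} = \frac{16799409}{19013270}$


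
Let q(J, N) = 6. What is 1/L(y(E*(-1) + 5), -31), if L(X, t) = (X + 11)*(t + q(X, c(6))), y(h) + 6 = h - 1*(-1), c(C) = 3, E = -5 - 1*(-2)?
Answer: -1/350 ≈ -0.0028571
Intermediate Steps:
E = -3 (E = -5 + 2 = -3)
y(h) = -5 + h (y(h) = -6 + (h - 1*(-1)) = -6 + (h + 1) = -6 + (1 + h) = -5 + h)
L(X, t) = (6 + t)*(11 + X) (L(X, t) = (X + 11)*(t + 6) = (11 + X)*(6 + t) = (6 + t)*(11 + X))
1/L(y(E*(-1) + 5), -31) = 1/(66 + 6*(-5 + (-3*(-1) + 5)) + 11*(-31) + (-5 + (-3*(-1) + 5))*(-31)) = 1/(66 + 6*(-5 + (3 + 5)) - 341 + (-5 + (3 + 5))*(-31)) = 1/(66 + 6*(-5 + 8) - 341 + (-5 + 8)*(-31)) = 1/(66 + 6*3 - 341 + 3*(-31)) = 1/(66 + 18 - 341 - 93) = 1/(-350) = -1/350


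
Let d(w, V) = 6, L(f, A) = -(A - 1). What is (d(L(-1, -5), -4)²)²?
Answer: 1296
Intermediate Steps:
L(f, A) = 1 - A (L(f, A) = -(-1 + A) = 1 - A)
(d(L(-1, -5), -4)²)² = (6²)² = 36² = 1296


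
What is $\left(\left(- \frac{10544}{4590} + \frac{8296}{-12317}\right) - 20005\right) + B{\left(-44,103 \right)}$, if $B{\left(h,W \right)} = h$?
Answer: $- \frac{566819382779}{28267515} \approx -20052.0$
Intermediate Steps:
$\left(\left(- \frac{10544}{4590} + \frac{8296}{-12317}\right) - 20005\right) + B{\left(-44,103 \right)} = \left(\left(- \frac{10544}{4590} + \frac{8296}{-12317}\right) - 20005\right) - 44 = \left(\left(\left(-10544\right) \frac{1}{4590} + 8296 \left(- \frac{1}{12317}\right)\right) - 20005\right) - 44 = \left(\left(- \frac{5272}{2295} - \frac{8296}{12317}\right) - 20005\right) - 44 = \left(- \frac{83974544}{28267515} - 20005\right) - 44 = - \frac{565575612119}{28267515} - 44 = - \frac{566819382779}{28267515}$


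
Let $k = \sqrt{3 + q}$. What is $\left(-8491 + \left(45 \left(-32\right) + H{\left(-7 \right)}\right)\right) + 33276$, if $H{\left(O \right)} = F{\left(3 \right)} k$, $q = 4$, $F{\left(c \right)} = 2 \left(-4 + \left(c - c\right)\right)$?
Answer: $23345 - 8 \sqrt{7} \approx 23324.0$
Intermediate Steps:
$F{\left(c \right)} = -8$ ($F{\left(c \right)} = 2 \left(-4 + 0\right) = 2 \left(-4\right) = -8$)
$k = \sqrt{7}$ ($k = \sqrt{3 + 4} = \sqrt{7} \approx 2.6458$)
$H{\left(O \right)} = - 8 \sqrt{7}$
$\left(-8491 + \left(45 \left(-32\right) + H{\left(-7 \right)}\right)\right) + 33276 = \left(-8491 - \left(1440 + 8 \sqrt{7}\right)\right) + 33276 = \left(-9931 - 8 \sqrt{7}\right) + 33276 = 23345 - 8 \sqrt{7}$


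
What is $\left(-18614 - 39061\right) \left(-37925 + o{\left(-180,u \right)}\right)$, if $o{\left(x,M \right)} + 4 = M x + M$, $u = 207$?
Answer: $4324586850$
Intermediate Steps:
$o{\left(x,M \right)} = -4 + M + M x$ ($o{\left(x,M \right)} = -4 + \left(M x + M\right) = -4 + \left(M + M x\right) = -4 + M + M x$)
$\left(-18614 - 39061\right) \left(-37925 + o{\left(-180,u \right)}\right) = \left(-18614 - 39061\right) \left(-37925 + \left(-4 + 207 + 207 \left(-180\right)\right)\right) = - 57675 \left(-37925 - 37057\right) = \left(-57675\right) \left(-74982\right) = 4324586850$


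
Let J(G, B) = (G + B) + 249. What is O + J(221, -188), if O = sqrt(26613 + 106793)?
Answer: 282 + sqrt(133406) ≈ 647.25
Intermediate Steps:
J(G, B) = 249 + B + G (J(G, B) = (B + G) + 249 = 249 + B + G)
O = sqrt(133406) ≈ 365.25
O + J(221, -188) = sqrt(133406) + (249 - 188 + 221) = sqrt(133406) + 282 = 282 + sqrt(133406)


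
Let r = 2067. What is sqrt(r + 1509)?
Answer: 2*sqrt(894) ≈ 59.800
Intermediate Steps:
sqrt(r + 1509) = sqrt(2067 + 1509) = sqrt(3576) = 2*sqrt(894)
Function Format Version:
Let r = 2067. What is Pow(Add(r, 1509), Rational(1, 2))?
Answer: Mul(2, Pow(894, Rational(1, 2))) ≈ 59.800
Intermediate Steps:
Pow(Add(r, 1509), Rational(1, 2)) = Pow(Add(2067, 1509), Rational(1, 2)) = Pow(3576, Rational(1, 2)) = Mul(2, Pow(894, Rational(1, 2)))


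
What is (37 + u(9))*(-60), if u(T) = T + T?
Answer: -3300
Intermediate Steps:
u(T) = 2*T
(37 + u(9))*(-60) = (37 + 2*9)*(-60) = (37 + 18)*(-60) = 55*(-60) = -3300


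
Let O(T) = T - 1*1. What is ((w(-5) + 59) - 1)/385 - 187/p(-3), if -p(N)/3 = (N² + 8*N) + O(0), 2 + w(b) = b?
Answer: -69547/18480 ≈ -3.7634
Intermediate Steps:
O(T) = -1 + T (O(T) = T - 1 = -1 + T)
w(b) = -2 + b
p(N) = 3 - 24*N - 3*N² (p(N) = -3*((N² + 8*N) + (-1 + 0)) = -3*((N² + 8*N) - 1) = -3*(-1 + N² + 8*N) = 3 - 24*N - 3*N²)
((w(-5) + 59) - 1)/385 - 187/p(-3) = (((-2 - 5) + 59) - 1)/385 - 187/(3 - 24*(-3) - 3*(-3)²) = ((-7 + 59) - 1)*(1/385) - 187/(3 + 72 - 3*9) = (52 - 1)*(1/385) - 187/(3 + 72 - 27) = 51*(1/385) - 187/48 = 51/385 - 187*1/48 = 51/385 - 187/48 = -69547/18480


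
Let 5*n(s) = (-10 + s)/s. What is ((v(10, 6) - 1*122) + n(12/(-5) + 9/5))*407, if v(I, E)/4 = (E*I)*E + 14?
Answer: 8409841/15 ≈ 5.6066e+5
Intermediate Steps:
v(I, E) = 56 + 4*I*E² (v(I, E) = 4*((E*I)*E + 14) = 4*(I*E² + 14) = 4*(14 + I*E²) = 56 + 4*I*E²)
n(s) = (-10 + s)/(5*s) (n(s) = ((-10 + s)/s)/5 = (-10 + s)/(5*s))
((v(10, 6) - 1*122) + n(12/(-5) + 9/5))*407 = (((56 + 4*10*6²) - 1*122) + (-10 + (12/(-5) + 9/5))/(5*(12/(-5) + 9/5)))*407 = (((56 + 4*10*36) - 122) + (-10 + (12*(-⅕) + 9*(⅕)))/(5*(12*(-⅕) + 9*(⅕))))*407 = (((56 + 1440) - 122) + (-10 + (-12/5 + 9/5))/(5*(-12/5 + 9/5)))*407 = ((1496 - 122) + (-10 - ⅗)/(5*(-⅗)))*407 = (1374 + (⅕)*(-5/3)*(-53/5))*407 = (1374 + 53/15)*407 = (20663/15)*407 = 8409841/15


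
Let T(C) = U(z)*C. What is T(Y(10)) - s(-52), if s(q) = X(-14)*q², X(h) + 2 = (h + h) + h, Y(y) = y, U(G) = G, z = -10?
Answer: 118876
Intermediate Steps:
X(h) = -2 + 3*h (X(h) = -2 + ((h + h) + h) = -2 + (2*h + h) = -2 + 3*h)
T(C) = -10*C
s(q) = -44*q² (s(q) = (-2 + 3*(-14))*q² = (-2 - 42)*q² = -44*q²)
T(Y(10)) - s(-52) = -10*10 - (-44)*(-52)² = -100 - (-44)*2704 = -100 - 1*(-118976) = -100 + 118976 = 118876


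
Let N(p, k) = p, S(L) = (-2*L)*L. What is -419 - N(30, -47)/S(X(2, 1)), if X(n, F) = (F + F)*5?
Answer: -8377/20 ≈ -418.85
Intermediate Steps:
X(n, F) = 10*F (X(n, F) = (2*F)*5 = 10*F)
S(L) = -2*L²
-419 - N(30, -47)/S(X(2, 1)) = -419 - 30/((-2*(10*1)²)) = -419 - 30/((-2*10²)) = -419 - 30/((-2*100)) = -419 - 30/(-200) = -419 - 30*(-1)/200 = -419 - 1*(-3/20) = -419 + 3/20 = -8377/20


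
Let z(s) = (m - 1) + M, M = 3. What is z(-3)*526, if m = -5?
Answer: -1578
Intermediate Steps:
z(s) = -3 (z(s) = (-5 - 1) + 3 = -6 + 3 = -3)
z(-3)*526 = -3*526 = -1578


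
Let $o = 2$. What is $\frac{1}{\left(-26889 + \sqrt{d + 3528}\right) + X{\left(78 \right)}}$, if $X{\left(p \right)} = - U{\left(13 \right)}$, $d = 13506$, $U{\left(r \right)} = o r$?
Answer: $- \frac{26915}{724400191} - \frac{\sqrt{17034}}{724400191} \approx -3.7335 \cdot 10^{-5}$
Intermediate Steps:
$U{\left(r \right)} = 2 r$
$X{\left(p \right)} = -26$ ($X{\left(p \right)} = - 2 \cdot 13 = \left(-1\right) 26 = -26$)
$\frac{1}{\left(-26889 + \sqrt{d + 3528}\right) + X{\left(78 \right)}} = \frac{1}{\left(-26889 + \sqrt{13506 + 3528}\right) - 26} = \frac{1}{\left(-26889 + \sqrt{17034}\right) - 26} = \frac{1}{-26915 + \sqrt{17034}}$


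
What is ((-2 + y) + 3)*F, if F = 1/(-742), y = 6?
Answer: -1/106 ≈ -0.0094340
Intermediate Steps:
F = -1/742 ≈ -0.0013477
((-2 + y) + 3)*F = ((-2 + 6) + 3)*(-1/742) = (4 + 3)*(-1/742) = 7*(-1/742) = -1/106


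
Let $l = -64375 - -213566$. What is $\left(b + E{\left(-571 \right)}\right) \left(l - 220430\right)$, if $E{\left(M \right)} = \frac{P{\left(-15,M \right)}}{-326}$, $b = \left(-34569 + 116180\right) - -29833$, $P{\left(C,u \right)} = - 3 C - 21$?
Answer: $- \frac{1294082081040}{163} \approx -7.9392 \cdot 10^{9}$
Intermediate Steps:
$P{\left(C,u \right)} = -21 - 3 C$
$l = 149191$ ($l = -64375 + 213566 = 149191$)
$b = 111444$ ($b = 81611 + 29833 = 111444$)
$E{\left(M \right)} = - \frac{12}{163}$ ($E{\left(M \right)} = \frac{-21 - -45}{-326} = \left(-21 + 45\right) \left(- \frac{1}{326}\right) = 24 \left(- \frac{1}{326}\right) = - \frac{12}{163}$)
$\left(b + E{\left(-571 \right)}\right) \left(l - 220430\right) = \left(111444 - \frac{12}{163}\right) \left(149191 - 220430\right) = \frac{18165360}{163} \left(-71239\right) = - \frac{1294082081040}{163}$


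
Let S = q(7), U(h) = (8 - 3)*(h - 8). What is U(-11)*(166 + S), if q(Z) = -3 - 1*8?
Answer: -14725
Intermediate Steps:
U(h) = -40 + 5*h (U(h) = 5*(-8 + h) = -40 + 5*h)
q(Z) = -11 (q(Z) = -3 - 8 = -11)
S = -11
U(-11)*(166 + S) = (-40 + 5*(-11))*(166 - 11) = (-40 - 55)*155 = -95*155 = -14725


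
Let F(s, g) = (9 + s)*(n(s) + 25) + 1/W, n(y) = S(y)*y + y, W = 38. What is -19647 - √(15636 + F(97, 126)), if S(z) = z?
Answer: -19647 - 49*√617006/38 ≈ -20660.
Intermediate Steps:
n(y) = y + y² (n(y) = y*y + y = y² + y = y + y²)
F(s, g) = 1/38 + (9 + s)*(25 + s*(1 + s)) (F(s, g) = (9 + s)*(s*(1 + s) + 25) + 1/38 = (9 + s)*(25 + s*(1 + s)) + 1/38 = 1/38 + (9 + s)*(25 + s*(1 + s)))
-19647 - √(15636 + F(97, 126)) = -19647 - √(15636 + (8551/38 + 97³ + 10*97² + 34*97)) = -19647 - √(15636 + (8551/38 + 912673 + 10*9409 + 3298)) = -19647 - √(15636 + (8551/38 + 912673 + 94090 + 3298)) = -19647 - √(15636 + 38390869/38) = -19647 - √(38985037/38) = -19647 - 49*√617006/38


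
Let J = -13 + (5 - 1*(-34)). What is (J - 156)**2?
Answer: 16900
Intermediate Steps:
J = 26 (J = -13 + (5 + 34) = -13 + 39 = 26)
(J - 156)**2 = (26 - 156)**2 = (-130)**2 = 16900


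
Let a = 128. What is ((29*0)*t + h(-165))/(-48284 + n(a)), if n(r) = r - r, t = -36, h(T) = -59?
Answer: 59/48284 ≈ 0.0012219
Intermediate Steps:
n(r) = 0
((29*0)*t + h(-165))/(-48284 + n(a)) = ((29*0)*(-36) - 59)/(-48284 + 0) = (0*(-36) - 59)/(-48284) = (0 - 59)*(-1/48284) = -59*(-1/48284) = 59/48284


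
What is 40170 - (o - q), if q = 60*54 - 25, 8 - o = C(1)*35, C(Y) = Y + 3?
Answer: 43517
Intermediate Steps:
C(Y) = 3 + Y
o = -132 (o = 8 - (3 + 1)*35 = 8 - 4*35 = 8 - 1*140 = 8 - 140 = -132)
q = 3215 (q = 3240 - 25 = 3215)
40170 - (o - q) = 40170 - (-132 - 1*3215) = 40170 - (-132 - 3215) = 40170 - 1*(-3347) = 40170 + 3347 = 43517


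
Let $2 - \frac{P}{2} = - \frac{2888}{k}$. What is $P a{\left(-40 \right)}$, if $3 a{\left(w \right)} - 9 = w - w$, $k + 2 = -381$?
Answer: $- \frac{12732}{383} \approx -33.243$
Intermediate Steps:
$k = -383$ ($k = -2 - 381 = -383$)
$a{\left(w \right)} = 3$ ($a{\left(w \right)} = 3 + \frac{w - w}{3} = 3 + \frac{1}{3} \cdot 0 = 3 + 0 = 3$)
$P = - \frac{4244}{383}$ ($P = 4 - 2 \left(- \frac{2888}{-383}\right) = 4 - 2 \left(\left(-2888\right) \left(- \frac{1}{383}\right)\right) = 4 - \frac{5776}{383} = - \frac{4244}{383} \approx -11.081$)
$P a{\left(-40 \right)} = \left(- \frac{4244}{383}\right) 3 = - \frac{12732}{383}$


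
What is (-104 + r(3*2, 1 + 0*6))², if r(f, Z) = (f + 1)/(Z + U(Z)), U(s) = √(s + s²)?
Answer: 12419 - 1554*√2 ≈ 10221.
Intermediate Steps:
r(f, Z) = (1 + f)/(Z + √(Z*(1 + Z))) (r(f, Z) = (f + 1)/(Z + √(Z*(1 + Z))) = (1 + f)/(Z + √(Z*(1 + Z))))
(-104 + r(3*2, 1 + 0*6))² = (-104 + (1 + 3*2)/((1 + 0*6) + √((1 + 0*6)*(1 + (1 + 0*6)))))² = (-104 + (1 + 6)/((1 + 0) + √((1 + 0)*(1 + (1 + 0)))))² = (-104 + 7/(1 + √(1*(1 + 1))))² = (-104 + 7/(1 + √(1*2)))² = (-104 + 7/(1 + √2))²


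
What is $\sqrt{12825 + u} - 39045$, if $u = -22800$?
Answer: $-39045 + 5 i \sqrt{399} \approx -39045.0 + 99.875 i$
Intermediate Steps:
$\sqrt{12825 + u} - 39045 = \sqrt{12825 - 22800} - 39045 = \sqrt{-9975} - 39045 = 5 i \sqrt{399} - 39045 = -39045 + 5 i \sqrt{399}$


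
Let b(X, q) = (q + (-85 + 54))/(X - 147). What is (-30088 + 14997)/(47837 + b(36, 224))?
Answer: -1675101/5309714 ≈ -0.31548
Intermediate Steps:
b(X, q) = (-31 + q)/(-147 + X) (b(X, q) = (q - 31)/(-147 + X) = (-31 + q)/(-147 + X))
(-30088 + 14997)/(47837 + b(36, 224)) = (-30088 + 14997)/(47837 + (-31 + 224)/(-147 + 36)) = -15091/(47837 + 193/(-111)) = -15091/(47837 - 1/111*193) = -15091/(47837 - 193/111) = -15091/5309714/111 = -15091*111/5309714 = -1675101/5309714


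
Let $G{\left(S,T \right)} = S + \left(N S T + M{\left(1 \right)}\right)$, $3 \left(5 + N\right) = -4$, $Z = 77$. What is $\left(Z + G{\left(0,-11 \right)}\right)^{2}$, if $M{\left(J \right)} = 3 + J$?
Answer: $6561$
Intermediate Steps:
$N = - \frac{19}{3}$ ($N = -5 + \frac{1}{3} \left(-4\right) = -5 - \frac{4}{3} = - \frac{19}{3} \approx -6.3333$)
$G{\left(S,T \right)} = 4 + S - \frac{19 S T}{3}$ ($G{\left(S,T \right)} = S + \left(- \frac{19 S}{3} T + \left(3 + 1\right)\right) = S - \left(-4 + \frac{19 S T}{3}\right) = 4 + S - \frac{19 S T}{3}$)
$\left(Z + G{\left(0,-11 \right)}\right)^{2} = \left(77 + \left(4 + 0 - 0 \left(-11\right)\right)\right)^{2} = \left(77 + \left(4 + 0 + 0\right)\right)^{2} = \left(77 + 4\right)^{2} = 81^{2} = 6561$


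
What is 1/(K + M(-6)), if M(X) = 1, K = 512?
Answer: 1/513 ≈ 0.0019493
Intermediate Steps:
1/(K + M(-6)) = 1/(512 + 1) = 1/513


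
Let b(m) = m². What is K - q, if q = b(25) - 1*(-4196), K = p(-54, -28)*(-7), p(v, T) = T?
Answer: -4625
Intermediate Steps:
K = 196 (K = -28*(-7) = 196)
q = 4821 (q = 25² - 1*(-4196) = 625 + 4196 = 4821)
K - q = 196 - 1*4821 = 196 - 4821 = -4625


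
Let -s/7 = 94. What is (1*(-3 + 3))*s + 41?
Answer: 41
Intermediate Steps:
s = -658 (s = -7*94 = -658)
(1*(-3 + 3))*s + 41 = (1*(-3 + 3))*(-658) + 41 = (1*0)*(-658) + 41 = 0*(-658) + 41 = 0 + 41 = 41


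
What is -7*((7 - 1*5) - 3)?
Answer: 7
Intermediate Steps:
-7*((7 - 1*5) - 3) = -7*((7 - 5) - 3) = -7*(2 - 3) = -7*(-1) = 7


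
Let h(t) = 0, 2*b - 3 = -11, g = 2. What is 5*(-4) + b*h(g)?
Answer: -20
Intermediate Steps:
b = -4 (b = 3/2 + (½)*(-11) = 3/2 - 11/2 = -4)
5*(-4) + b*h(g) = 5*(-4) - 4*0 = -20 + 0 = -20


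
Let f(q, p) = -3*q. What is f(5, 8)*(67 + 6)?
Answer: -1095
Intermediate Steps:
f(5, 8)*(67 + 6) = (-3*5)*(67 + 6) = -15*73 = -1095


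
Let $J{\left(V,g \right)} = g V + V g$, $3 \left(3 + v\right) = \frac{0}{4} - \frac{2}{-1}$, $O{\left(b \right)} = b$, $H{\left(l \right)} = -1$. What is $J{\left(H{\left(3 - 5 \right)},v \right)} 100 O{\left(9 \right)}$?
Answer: $4200$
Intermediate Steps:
$v = - \frac{7}{3}$ ($v = -3 + \frac{\frac{0}{4} - \frac{2}{-1}}{3} = -3 + \frac{0 \cdot \frac{1}{4} - -2}{3} = -3 + \frac{0 + 2}{3} = -3 + \frac{1}{3} \cdot 2 = -3 + \frac{2}{3} = - \frac{7}{3} \approx -2.3333$)
$J{\left(V,g \right)} = 2 V g$ ($J{\left(V,g \right)} = V g + V g = 2 V g$)
$J{\left(H{\left(3 - 5 \right)},v \right)} 100 O{\left(9 \right)} = 2 \left(-1\right) \left(- \frac{7}{3}\right) 100 \cdot 9 = \frac{14}{3} \cdot 100 \cdot 9 = \frac{1400}{3} \cdot 9 = 4200$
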